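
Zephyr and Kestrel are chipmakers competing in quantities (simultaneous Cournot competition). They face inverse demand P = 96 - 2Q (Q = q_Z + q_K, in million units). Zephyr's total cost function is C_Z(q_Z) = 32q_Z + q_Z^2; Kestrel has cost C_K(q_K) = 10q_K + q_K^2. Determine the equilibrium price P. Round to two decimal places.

58.50

Zephyr's profit: π_Z = (96 - 2Q)q_Z - (32q_Z + q_Z²). Setting ∂π_Z/∂q_Z = 0: 64 - 6q_Z - 2(q_K) = 0.
Kestrel's profit: π_K = (96 - 2Q)q_K - (10q_K + q_K²). Setting ∂π_K/∂q_K = 0: 86 - 6q_K - 2(q_Z) = 0.
So q_Z = (64 - 2q_K)/6 and q_K = (86 - 2q_Z)/6.
Substituting one into the other gives q_Z = 53/8 and q_K = 97/8.
Total output Q = 75/4, so price P = 96 - 2·(75/4) = 117/2.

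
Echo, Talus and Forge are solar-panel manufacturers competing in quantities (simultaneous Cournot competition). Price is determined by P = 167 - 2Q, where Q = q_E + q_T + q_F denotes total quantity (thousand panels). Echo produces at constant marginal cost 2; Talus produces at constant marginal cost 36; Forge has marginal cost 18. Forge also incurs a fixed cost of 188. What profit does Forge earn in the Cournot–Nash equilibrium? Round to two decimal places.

Echo's profit: π_E = (167 - 2Q)q_E - (2q_E). Setting ∂π_E/∂q_E = 0: 165 - 4q_E - 2(q_T + q_F) = 0.
Talus's profit: π_T = (167 - 2Q)q_T - (36q_T). Setting ∂π_T/∂q_T = 0: 131 - 4q_T - 2(q_E + q_F) = 0.
Forge's first-order condition: 149 - 4q_F - 2(q_E + q_T) = 0.
Summing all 3 equations gives 445 − 8Q = 0, hence Q = 445/8.
Back-substituting: q_E = (165 − 445/4)/2 = 215/8, q_T = (131 − 445/4)/2 = 79/8, q_F = (149 − 445/4)/2 = 151/8.
Price P = 167 - 2·(445/8) = 223/4.
Forge's profit: (223/4 - 18)·(151/8) - 188 = 524.5313.

524.53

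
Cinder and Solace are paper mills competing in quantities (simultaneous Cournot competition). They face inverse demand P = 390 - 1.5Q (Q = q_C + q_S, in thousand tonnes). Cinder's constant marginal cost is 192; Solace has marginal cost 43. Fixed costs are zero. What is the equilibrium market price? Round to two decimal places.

Cinder's profit: π_C = (390 - 1.5Q)q_C - (192q_C). Setting ∂π_C/∂q_C = 0: 198 - 3q_C - (3/2)(q_S) = 0.
Solace's profit: π_S = (390 - 1.5Q)q_S - (43q_S). Setting ∂π_S/∂q_S = 0: 347 - 3q_S - (3/2)(q_C) = 0.
Best responses: q_C = (198 - (3/2)q_S)/3, q_S = (347 - (3/2)q_C)/3.
Solving the pair: q_C = 98/9, q_S = 992/9.
Total output Q = 1090/9, so price P = 390 - (3/2)·(1090/9) = 625/3.

208.33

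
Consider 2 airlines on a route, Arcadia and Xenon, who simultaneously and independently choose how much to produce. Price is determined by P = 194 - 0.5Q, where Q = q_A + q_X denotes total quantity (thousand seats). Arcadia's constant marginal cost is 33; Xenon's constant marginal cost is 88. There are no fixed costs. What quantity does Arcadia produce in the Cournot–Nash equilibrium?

Arcadia's profit: π_A = (194 - 0.5Q)q_A - (33q_A). Setting ∂π_A/∂q_A = 0: 161 - q_A - (1/2)(q_X) = 0.
Xenon's first-order condition: 106 - q_X - (1/2)(q_A) = 0.
So q_A = (161 - (1/2)q_X) and q_X = (106 - (1/2)q_A).
Substituting one into the other gives q_A = 144 and q_X = 34.

144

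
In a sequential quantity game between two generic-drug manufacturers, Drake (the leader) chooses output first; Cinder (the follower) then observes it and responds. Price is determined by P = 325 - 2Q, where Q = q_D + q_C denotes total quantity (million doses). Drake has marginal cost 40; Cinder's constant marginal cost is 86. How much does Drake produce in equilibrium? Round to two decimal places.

82.75

Solve by backward induction. Given q_D, the follower Cinder maximises π_C = (325 - 2q_D - 2q_C)q_C - 86q_C.
∂π_C/∂q_C = 239 - 2q_D - 4q_C = 0 gives the reaction function q_C = (239 - 2q_D)/4.
The leader anticipates this reaction. Substituting into P = 325 - 2Q gives P = 411/2 - q_D, so π_D = (411/2 - q_D)q_D - 40q_D.
The leader's first-order condition 331/2 - 2q_D = 0 yields q_D = 331/4.
Then q_C = (239 - 2·(331/4))/4 = 147/8.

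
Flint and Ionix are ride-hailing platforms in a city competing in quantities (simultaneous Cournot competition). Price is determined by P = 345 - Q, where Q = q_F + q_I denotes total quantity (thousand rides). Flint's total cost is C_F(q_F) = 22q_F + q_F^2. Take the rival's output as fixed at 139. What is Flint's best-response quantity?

46

With the rival's output fixed at 139, Flint's profit is π_F = (345 - 139 - q_F)q_F - (22q_F + q_F²) = (206 - q_F)q_F - (22q_F + q_F²).
∂π_F/∂q_F = 184 - 4q_F = 0, so q_F = 46.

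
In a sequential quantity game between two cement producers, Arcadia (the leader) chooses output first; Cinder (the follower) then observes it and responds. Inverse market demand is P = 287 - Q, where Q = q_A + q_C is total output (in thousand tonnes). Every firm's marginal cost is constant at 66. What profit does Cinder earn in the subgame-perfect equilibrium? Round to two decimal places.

Solve by backward induction. Given q_A, the follower Cinder maximises π_C = (287 - q_A - q_C)q_C - 66q_C.
Follower FOC: 221 - q_A - 2q_C = 0, so q_C(q_A) = (221 - q_A)/2.
The leader anticipates this reaction. Substituting into P = 287 - Q gives P = 353/2 - (1/2)q_A, so π_A = (353/2 - (1/2)q_A)q_A - 66q_A.
The leader's first-order condition 221/2 - q_A = 0 yields q_A = 221/2.
Then q_C = (221 - 221/2)/2 = 221/4.
Price P = 287 - 663/4 = 485/4.
Cinder's profit: (485/4 - 66)·(221/4) = 3052.5625.

3052.56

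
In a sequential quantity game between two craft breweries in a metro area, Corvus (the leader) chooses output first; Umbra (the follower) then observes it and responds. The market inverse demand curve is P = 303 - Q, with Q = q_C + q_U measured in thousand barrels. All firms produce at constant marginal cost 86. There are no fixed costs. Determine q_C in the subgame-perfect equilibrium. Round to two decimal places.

108.50

Solve by backward induction. Given q_C, the follower Umbra maximises π_U = (303 - q_C - q_U)q_U - 86q_U.
Setting the follower's marginal profit to zero, 217 - q_C - 2q_U = 0, i.e. q_U = (217 - q_C)/2.
Corvus substitutes q_U(q_C) into its own profit: π_C = q_C(303 - q_C - (217 - q_C)/2) - 86q_C = (389/2 - (1/2)q_C)q_C - 86q_C.
The leader's first-order condition 217/2 - q_C = 0 yields q_C = 217/2.
Then q_U = (217 - 217/2)/2 = 217/4.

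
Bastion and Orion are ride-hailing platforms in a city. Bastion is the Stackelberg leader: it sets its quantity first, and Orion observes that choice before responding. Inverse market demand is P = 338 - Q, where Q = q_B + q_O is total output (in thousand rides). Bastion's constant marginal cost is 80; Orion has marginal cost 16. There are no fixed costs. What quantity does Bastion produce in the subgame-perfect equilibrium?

The follower Orion best-responds to any q_B: π_O = (338 - Q)q_O - 16q_O.
Follower FOC: 322 - q_B - 2q_O = 0, so q_O(q_B) = (322 - q_B)/2.
The leader anticipates this reaction. Substituting into P = 338 - Q gives P = 177 - (1/2)q_B, so π_B = (177 - (1/2)q_B)q_B - 80q_B.
Maximising: ∂π_B/∂q_B = 97 - q_B = 0, giving q_B = 97.
Then q_O = (322 - 97)/2 = 225/2.

97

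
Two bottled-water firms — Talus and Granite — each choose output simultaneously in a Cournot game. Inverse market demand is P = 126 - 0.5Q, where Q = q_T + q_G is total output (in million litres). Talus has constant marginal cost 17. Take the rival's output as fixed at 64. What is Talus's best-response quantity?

With the rival's output fixed at 64, Talus's profit is π_T = (126 - (1/2)·64 - (1/2)q_T)q_T - (17q_T) = (94 - (1/2)q_T)q_T - (17q_T).
∂π_T/∂q_T = 77 - q_T = 0, so q_T = 77.

77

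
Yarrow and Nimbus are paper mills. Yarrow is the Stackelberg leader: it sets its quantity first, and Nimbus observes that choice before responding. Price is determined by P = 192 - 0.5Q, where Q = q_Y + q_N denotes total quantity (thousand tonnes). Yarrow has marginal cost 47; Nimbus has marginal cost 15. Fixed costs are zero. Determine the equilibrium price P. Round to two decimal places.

75.25

The follower Nimbus best-responds to any q_Y: π_N = (192 - 0.5Q)q_N - 15q_N.
∂π_N/∂q_N = 177 - (1/2)q_Y - q_N = 0 gives the reaction function q_N = (177 - (1/2)q_Y).
Yarrow substitutes q_N(q_Y) into its own profit: π_Y = q_Y(192 - (1/2)q_Y - (177 - (1/2)q_Y)/2) - 47q_Y = (207/2 - (1/4)q_Y)q_Y - 47q_Y.
Leader FOC: 113/2 - (1/2)q_Y = 0, so q_Y = 113.
Then q_N = (177 - (1/2)·113) = 241/2.
Total output Q = 467/2, so price P = 192 - (1/2)·(467/2) = 301/4.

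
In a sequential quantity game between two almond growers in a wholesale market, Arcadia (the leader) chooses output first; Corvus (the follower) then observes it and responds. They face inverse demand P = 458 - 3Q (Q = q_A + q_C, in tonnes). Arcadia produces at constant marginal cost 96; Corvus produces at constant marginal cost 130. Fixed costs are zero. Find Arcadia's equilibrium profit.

6534

Solve by backward induction. Given q_A, the follower Corvus maximises π_C = (458 - 3q_A - 3q_C)q_C - 130q_C.
Setting the follower's marginal profit to zero, 328 - 3q_A - 6q_C = 0, i.e. q_C = (328 - 3q_A)/6.
Arcadia substitutes q_C(q_A) into its own profit: π_A = q_A(458 - 3q_A - (328 - 3q_A)/2) - 96q_A = (294 - (3/2)q_A)q_A - 96q_A.
The leader's first-order condition 198 - 3q_A = 0 yields q_A = 66.
Then q_C = (328 - 3·66)/6 = 65/3.
Price P = 458 - 3·(263/3) = 195.
Arcadia's profit: (195 - 96)·66 = 6534.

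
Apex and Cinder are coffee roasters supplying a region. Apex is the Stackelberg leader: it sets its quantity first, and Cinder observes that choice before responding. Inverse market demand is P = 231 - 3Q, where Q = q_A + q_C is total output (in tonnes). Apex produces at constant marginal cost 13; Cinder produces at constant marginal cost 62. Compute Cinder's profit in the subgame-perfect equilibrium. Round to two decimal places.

105.02

The follower Cinder best-responds to any q_A: π_C = (231 - 3Q)q_C - 62q_C.
∂π_C/∂q_C = 169 - 3q_A - 6q_C = 0 gives the reaction function q_C = (169 - 3q_A)/6.
The leader anticipates this reaction. Substituting into P = 231 - 3Q gives P = 293/2 - (3/2)q_A, so π_A = (293/2 - (3/2)q_A)q_A - 13q_A.
Leader FOC: 267/2 - 3q_A = 0, so q_A = 89/2.
Then q_C = (169 - 3·(89/2))/6 = 71/12.
Price P = 231 - 3·(605/12) = 319/4.
Cinder's profit: (319/4 - 62)·(71/12) = 105.0208.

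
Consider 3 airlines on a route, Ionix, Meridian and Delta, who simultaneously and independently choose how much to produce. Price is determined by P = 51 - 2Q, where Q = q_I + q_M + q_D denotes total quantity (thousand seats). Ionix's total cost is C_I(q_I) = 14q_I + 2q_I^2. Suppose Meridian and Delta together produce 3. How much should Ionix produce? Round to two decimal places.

With rivals' combined output fixed at 3, Ionix's profit is π_I = (51 - 2·3 - 2q_I)q_I - (14q_I + 2q_I²) = (45 - 2q_I)q_I - (14q_I + 2q_I²).
∂π_I/∂q_I = 31 - 8q_I = 0, so q_I = 31/8.

3.88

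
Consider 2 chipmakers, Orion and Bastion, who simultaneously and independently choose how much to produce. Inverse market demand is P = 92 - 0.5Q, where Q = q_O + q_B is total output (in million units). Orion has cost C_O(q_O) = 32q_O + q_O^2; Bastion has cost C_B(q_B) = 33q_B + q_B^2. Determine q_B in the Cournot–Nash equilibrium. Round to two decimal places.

16.80

Orion's profit: π_O = (92 - 0.5Q)q_O - (32q_O + q_O²). Setting ∂π_O/∂q_O = 0: 60 - 3q_O - (1/2)(q_B) = 0.
Bastion's profit: π_B = (92 - 0.5Q)q_B - (33q_B + q_B²). Setting ∂π_B/∂q_B = 0: 59 - 3q_B - (1/2)(q_O) = 0.
So q_O = (60 - (1/2)q_B)/3 and q_B = (59 - (1/2)q_O)/3.
Substituting one into the other gives q_O = 86/5 and q_B = 84/5.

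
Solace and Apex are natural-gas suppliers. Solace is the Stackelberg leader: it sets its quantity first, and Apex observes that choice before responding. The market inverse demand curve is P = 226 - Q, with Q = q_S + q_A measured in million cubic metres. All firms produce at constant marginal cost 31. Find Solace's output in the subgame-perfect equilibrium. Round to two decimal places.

Solve by backward induction. Given q_S, the follower Apex maximises π_A = (226 - q_S - q_A)q_A - 31q_A.
∂π_A/∂q_A = 195 - q_S - 2q_A = 0 gives the reaction function q_A = (195 - q_S)/2.
Solace substitutes q_A(q_S) into its own profit: π_S = q_S(226 - q_S - (195 - q_S)/2) - 31q_S = (257/2 - (1/2)q_S)q_S - 31q_S.
Maximising: ∂π_S/∂q_S = 195/2 - q_S = 0, giving q_S = 195/2.
Then q_A = (195 - 195/2)/2 = 195/4.

97.50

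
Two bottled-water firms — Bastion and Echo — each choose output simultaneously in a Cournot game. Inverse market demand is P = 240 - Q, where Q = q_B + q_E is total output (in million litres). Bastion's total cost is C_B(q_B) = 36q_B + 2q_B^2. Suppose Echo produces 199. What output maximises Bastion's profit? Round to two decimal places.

0.83

With the rival's output fixed at 199, Bastion's profit is π_B = (240 - 199 - q_B)q_B - (36q_B + 2q_B²) = (41 - q_B)q_B - (36q_B + 2q_B²).
∂π_B/∂q_B = 5 - 6q_B = 0, so q_B = 5/6.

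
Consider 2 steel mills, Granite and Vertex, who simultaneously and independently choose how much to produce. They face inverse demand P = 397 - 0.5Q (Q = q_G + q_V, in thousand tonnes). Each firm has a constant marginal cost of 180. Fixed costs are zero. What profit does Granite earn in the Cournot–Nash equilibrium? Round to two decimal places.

10464.22

Each firm earns π_i = (397 - 0.5Q)q_i - 180q_i.
Setting ∂π_i/∂q_i = 0 with rivals' quantities fixed: 217 - q_i - (1/2)q_j = 0.
By symmetry each firm produces the same amount; substituting q_j = q_i yields q_i = 217/(3/2) = 434/3.
Price P = 397 - (1/2)·(868/3) = 757/3.
Granite's profit: (757/3 - 180)·(434/3) = 10464.2222.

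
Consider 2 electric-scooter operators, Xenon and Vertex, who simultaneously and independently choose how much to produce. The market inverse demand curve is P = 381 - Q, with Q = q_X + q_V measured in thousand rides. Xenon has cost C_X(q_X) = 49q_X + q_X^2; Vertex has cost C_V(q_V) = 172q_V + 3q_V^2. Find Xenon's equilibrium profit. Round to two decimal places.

12461.62

Xenon's profit: π_X = (381 - Q)q_X - (49q_X + q_X²). Setting ∂π_X/∂q_X = 0: 332 - 4q_X - (q_V) = 0.
Vertex's profit: π_V = (381 - Q)q_V - (172q_V + 3q_V²). Setting ∂π_V/∂q_V = 0: 209 - 8q_V - (q_X) = 0.
Rearranging gives the reaction functions q_X = (332 - q_V)/4 and q_V = (209 - q_X)/8.
Solving the pair: q_X = 78.9355, q_V = 504/31.
Price P = 381 - 95.1935 = 285.8065.
Xenon's profit: 285.8065·78.9355 - 49·78.9355 - 78.9355² = 12461.6212.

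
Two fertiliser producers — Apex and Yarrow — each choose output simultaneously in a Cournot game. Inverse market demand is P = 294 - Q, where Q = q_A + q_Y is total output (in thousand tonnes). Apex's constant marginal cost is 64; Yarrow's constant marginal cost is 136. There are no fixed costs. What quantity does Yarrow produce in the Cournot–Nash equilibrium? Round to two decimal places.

Apex's profit: π_A = (294 - Q)q_A - (64q_A). Setting ∂π_A/∂q_A = 0: 230 - 2q_A - (q_Y) = 0.
Yarrow's profit: π_Y = (294 - Q)q_Y - (136q_Y). Setting ∂π_Y/∂q_Y = 0: 158 - 2q_Y - (q_A) = 0.
So q_A = (230 - q_Y)/2 and q_Y = (158 - q_A)/2.
Substituting one into the other gives q_A = 302/3 and q_Y = 86/3.

28.67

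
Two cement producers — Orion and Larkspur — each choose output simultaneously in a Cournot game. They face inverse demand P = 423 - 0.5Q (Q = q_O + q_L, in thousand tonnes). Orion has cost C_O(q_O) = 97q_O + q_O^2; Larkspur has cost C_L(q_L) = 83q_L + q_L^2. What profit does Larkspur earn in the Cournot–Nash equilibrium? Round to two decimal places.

Orion's profit: π_O = (423 - 0.5Q)q_O - (97q_O + q_O²). Setting ∂π_O/∂q_O = 0: 326 - 3q_O - (1/2)(q_L) = 0.
Larkspur's profit: π_L = (423 - 0.5Q)q_L - (83q_L + q_L²). Setting ∂π_L/∂q_L = 0: 340 - 3q_L - (1/2)(q_O) = 0.
Rearranging gives the reaction functions q_O = (326 - (1/2)q_L)/3 and q_L = (340 - (1/2)q_O)/3.
Solving the pair: q_O = 92.3429, q_L = 97.9429.
Price P = 423 - (1/2)·(1332/7) = 327.8571.
Larkspur's profit: 327.8571·97.9429 - 83·97.9429 - 97.9429² = 14389.2049.

14389.20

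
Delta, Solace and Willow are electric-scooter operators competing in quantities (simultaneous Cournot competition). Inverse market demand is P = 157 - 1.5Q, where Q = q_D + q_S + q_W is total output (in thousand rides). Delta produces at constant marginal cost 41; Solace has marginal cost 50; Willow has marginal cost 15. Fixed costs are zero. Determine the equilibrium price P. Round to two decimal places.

Delta's profit: π_D = (157 - 1.5Q)q_D - (41q_D). Setting ∂π_D/∂q_D = 0: 116 - 3q_D - (3/2)(q_S + q_W) = 0.
Solace's profit: π_S = (157 - 1.5Q)q_S - (50q_S). Setting ∂π_S/∂q_S = 0: 107 - 3q_S - (3/2)(q_D + q_W) = 0.
Willow's first-order condition: 142 - 3q_W - (3/2)(q_D + q_S) = 0.
Adding the 3 conditions: 365 − 3Q − 3Q = 0, i.e. Q = 365/6.
Back-substituting: q_D = (116 − 365/4)/(3/2) = 33/2, q_S = (107 − 365/4)/(3/2) = 21/2, q_W = (142 − 365/4)/(3/2) = 203/6.
Total output Q = 365/6, so price P = 157 - (3/2)·(365/6) = 263/4.

65.75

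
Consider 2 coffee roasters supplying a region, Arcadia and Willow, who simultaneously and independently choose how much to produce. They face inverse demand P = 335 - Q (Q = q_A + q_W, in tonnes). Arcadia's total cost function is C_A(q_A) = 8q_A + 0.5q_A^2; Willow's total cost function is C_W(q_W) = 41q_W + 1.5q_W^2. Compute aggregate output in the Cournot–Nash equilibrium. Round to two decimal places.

Arcadia's profit: π_A = (335 - Q)q_A - (8q_A + (1/2)q_A²). Setting ∂π_A/∂q_A = 0: 327 - 3q_A - (q_W) = 0.
Willow's first-order condition: 294 - 5q_W - (q_A) = 0.
So q_A = (327 - q_W)/3 and q_W = (294 - q_A)/5.
Substituting one into the other gives q_A = 1341/14 and q_W = 555/14.
Total output Q = 1341/14 + 555/14 = 948/7.

135.43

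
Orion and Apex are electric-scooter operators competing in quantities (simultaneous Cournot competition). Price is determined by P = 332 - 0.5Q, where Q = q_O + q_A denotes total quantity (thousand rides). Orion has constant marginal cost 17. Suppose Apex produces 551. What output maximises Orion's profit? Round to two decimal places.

With the rival's output fixed at 551, Orion's profit is π_O = (332 - (1/2)·551 - (1/2)q_O)q_O - (17q_O) = (113/2 - (1/2)q_O)q_O - (17q_O).
∂π_O/∂q_O = 79/2 - q_O = 0, so q_O = 79/2.

39.50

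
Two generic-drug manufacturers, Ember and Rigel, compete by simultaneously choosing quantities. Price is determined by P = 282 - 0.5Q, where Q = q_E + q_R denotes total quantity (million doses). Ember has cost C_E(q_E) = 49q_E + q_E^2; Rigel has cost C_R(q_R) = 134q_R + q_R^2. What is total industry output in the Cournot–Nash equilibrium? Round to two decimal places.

108.86

Ember's profit: π_E = (282 - 0.5Q)q_E - (49q_E + q_E²). Setting ∂π_E/∂q_E = 0: 233 - 3q_E - (1/2)(q_R) = 0.
Rigel's first-order condition: 148 - 3q_R - (1/2)(q_E) = 0.
Best responses: q_E = (233 - (1/2)q_R)/3, q_R = (148 - (1/2)q_E)/3.
Substituting one into the other gives q_E = 500/7 and q_R = 262/7.
Total output Q = 500/7 + 262/7 = 762/7.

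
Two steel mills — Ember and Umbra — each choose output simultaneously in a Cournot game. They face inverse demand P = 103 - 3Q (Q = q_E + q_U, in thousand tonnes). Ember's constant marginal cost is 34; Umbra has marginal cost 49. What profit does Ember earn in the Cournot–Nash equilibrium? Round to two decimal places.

261.33

Ember's profit: π_E = (103 - 3Q)q_E - (34q_E). Setting ∂π_E/∂q_E = 0: 69 - 6q_E - 3(q_U) = 0.
Umbra's profit: π_U = (103 - 3Q)q_U - (49q_U). Setting ∂π_U/∂q_U = 0: 54 - 6q_U - 3(q_E) = 0.
Rearranging gives the reaction functions q_E = (69 - 3q_U)/6 and q_U = (54 - 3q_E)/6.
Solving the pair: q_E = 28/3, q_U = 13/3.
Price P = 103 - 3·(41/3) = 62.
Ember's profit: (62 - 34)·(28/3) = 784/3.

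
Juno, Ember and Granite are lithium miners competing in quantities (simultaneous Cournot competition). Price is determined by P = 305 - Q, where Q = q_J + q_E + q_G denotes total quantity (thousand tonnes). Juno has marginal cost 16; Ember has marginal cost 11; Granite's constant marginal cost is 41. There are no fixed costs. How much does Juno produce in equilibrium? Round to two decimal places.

Juno's profit: π_J = (305 - Q)q_J - (16q_J). Setting ∂π_J/∂q_J = 0: 289 - 2q_J - (q_E + q_G) = 0.
Ember's profit: π_E = (305 - Q)q_E - (11q_E). Setting ∂π_E/∂q_E = 0: 294 - 2q_E - (q_J + q_G) = 0.
Granite's profit: π_G = (305 - Q)q_G - (41q_G). Setting ∂π_G/∂q_G = 0: 264 - 2q_G - (q_J + q_E) = 0.
Summing all 3 equations gives 847 − 4Q = 0, hence Q = 847/4.
Back-substituting: q_J = (289 − 847/4) = 309/4, q_E = (294 − 847/4) = 329/4, q_G = (264 − 847/4) = 209/4.

77.25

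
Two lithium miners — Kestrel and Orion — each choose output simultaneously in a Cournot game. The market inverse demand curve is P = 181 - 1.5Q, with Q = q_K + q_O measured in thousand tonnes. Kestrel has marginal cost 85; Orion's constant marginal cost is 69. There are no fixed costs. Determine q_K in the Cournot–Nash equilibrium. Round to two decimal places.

Kestrel's profit: π_K = (181 - 1.5Q)q_K - (85q_K). Setting ∂π_K/∂q_K = 0: 96 - 3q_K - (3/2)(q_O) = 0.
Orion's first-order condition: 112 - 3q_O - (3/2)(q_K) = 0.
So q_K = (96 - (3/2)q_O)/3 and q_O = (112 - (3/2)q_K)/3.
Substituting one into the other gives q_K = 160/9 and q_O = 256/9.

17.78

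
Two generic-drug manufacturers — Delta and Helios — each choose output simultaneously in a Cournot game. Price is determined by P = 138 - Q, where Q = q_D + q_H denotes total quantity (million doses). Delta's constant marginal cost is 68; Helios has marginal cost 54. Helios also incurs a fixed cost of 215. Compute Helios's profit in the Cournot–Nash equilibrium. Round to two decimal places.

852.11

Delta's profit: π_D = (138 - Q)q_D - (68q_D). Setting ∂π_D/∂q_D = 0: 70 - 2q_D - (q_H) = 0.
Helios's profit: π_H = (138 - Q)q_H - (54q_H). Setting ∂π_H/∂q_H = 0: 84 - 2q_H - (q_D) = 0.
Rearranging gives the reaction functions q_D = (70 - q_H)/2 and q_H = (84 - q_D)/2.
Substituting one into the other gives q_D = 56/3 and q_H = 98/3.
Price P = 138 - 154/3 = 260/3.
Helios's profit: (260/3 - 54)·(98/3) - 215 = 852.1111.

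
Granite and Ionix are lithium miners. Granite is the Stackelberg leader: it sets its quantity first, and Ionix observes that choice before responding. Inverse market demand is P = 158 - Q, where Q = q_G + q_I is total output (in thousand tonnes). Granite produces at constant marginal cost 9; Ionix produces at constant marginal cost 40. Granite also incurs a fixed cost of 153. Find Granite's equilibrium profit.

3897

The follower Ionix best-responds to any q_G: π_I = (158 - Q)q_I - 40q_I.
∂π_I/∂q_I = 118 - q_G - 2q_I = 0 gives the reaction function q_I = (118 - q_G)/2.
Granite substitutes q_I(q_G) into its own profit: π_G = q_G(158 - q_G - (118 - q_G)/2) - 9q_G = (99 - (1/2)q_G)q_G - 9q_G.
The leader's first-order condition 90 - q_G = 0 yields q_G = 90.
Then q_I = (118 - 90)/2 = 14.
Price P = 158 - 104 = 54.
Granite's profit: (54 - 9)·90 - 153 = 3897.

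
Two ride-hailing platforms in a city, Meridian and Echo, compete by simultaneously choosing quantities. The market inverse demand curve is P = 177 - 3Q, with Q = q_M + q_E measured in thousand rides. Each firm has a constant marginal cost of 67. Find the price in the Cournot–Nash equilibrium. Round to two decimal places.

Each firm earns π_i = (177 - 3Q)q_i - 67q_i.
First-order condition (treating rivals' output as given): 110 - 6q_i - 3q_j = 0.
By symmetry each firm produces the same amount; substituting q_j = q_i yields q_i = 110/9.
Total output Q = 220/9, so price P = 177 - 3·(220/9) = 311/3.

103.67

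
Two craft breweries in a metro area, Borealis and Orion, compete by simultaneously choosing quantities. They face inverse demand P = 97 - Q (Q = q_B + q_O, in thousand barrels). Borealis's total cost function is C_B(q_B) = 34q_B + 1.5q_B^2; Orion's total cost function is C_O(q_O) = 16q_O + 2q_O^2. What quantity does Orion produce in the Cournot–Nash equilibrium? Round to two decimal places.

Borealis's profit: π_B = (97 - Q)q_B - (34q_B + (3/2)q_B²). Setting ∂π_B/∂q_B = 0: 63 - 5q_B - (q_O) = 0.
Orion's first-order condition: 81 - 6q_O - (q_B) = 0.
So q_B = (63 - q_O)/5 and q_O = (81 - q_B)/6.
Substituting one into the other gives q_B = 297/29 and q_O = 342/29.

11.79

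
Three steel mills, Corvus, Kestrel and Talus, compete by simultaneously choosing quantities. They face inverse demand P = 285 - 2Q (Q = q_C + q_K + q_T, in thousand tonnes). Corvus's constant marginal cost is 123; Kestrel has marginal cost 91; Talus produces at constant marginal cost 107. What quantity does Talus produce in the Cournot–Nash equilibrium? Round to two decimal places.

22.25

Corvus's profit: π_C = (285 - 2Q)q_C - (123q_C). Setting ∂π_C/∂q_C = 0: 162 - 4q_C - 2(q_K + q_T) = 0.
Kestrel's profit: π_K = (285 - 2Q)q_K - (91q_K). Setting ∂π_K/∂q_K = 0: 194 - 4q_K - 2(q_C + q_T) = 0.
Talus's profit: π_T = (285 - 2Q)q_T - (107q_T). Setting ∂π_T/∂q_T = 0: 178 - 4q_T - 2(q_C + q_K) = 0.
Adding the 3 first-order conditions: 534 − 8Q = 0, so Q = 267/4.
Back-substituting: q_C = (162 − 267/2)/2 = 57/4, q_K = (194 − 267/2)/2 = 121/4, q_T = (178 − 267/2)/2 = 89/4.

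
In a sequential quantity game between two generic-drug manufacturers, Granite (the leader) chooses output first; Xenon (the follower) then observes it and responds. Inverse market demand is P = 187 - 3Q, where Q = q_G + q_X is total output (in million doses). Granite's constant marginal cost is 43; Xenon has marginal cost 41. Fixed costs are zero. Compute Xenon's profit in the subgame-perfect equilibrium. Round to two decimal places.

The follower Xenon best-responds to any q_G: π_X = (187 - 3Q)q_X - 41q_X.
Follower FOC: 146 - 3q_G - 6q_X = 0, so q_X(q_G) = (146 - 3q_G)/6.
The leader anticipates this reaction. Substituting into P = 187 - 3Q gives P = 114 - (3/2)q_G, so π_G = (114 - (3/2)q_G)q_G - 43q_G.
Leader FOC: 71 - 3q_G = 0, so q_G = 71/3.
Then q_X = (146 - 3·(71/3))/6 = 25/2.
Price P = 187 - 3·(217/6) = 157/2.
Xenon's profit: (157/2 - 41)·(25/2) = 1875/4.

468.75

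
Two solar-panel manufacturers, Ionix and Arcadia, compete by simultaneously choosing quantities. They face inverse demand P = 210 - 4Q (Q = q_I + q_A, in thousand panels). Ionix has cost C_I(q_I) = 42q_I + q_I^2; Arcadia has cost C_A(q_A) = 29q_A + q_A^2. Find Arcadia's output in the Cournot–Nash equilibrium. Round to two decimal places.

13.55

Ionix's profit: π_I = (210 - 4Q)q_I - (42q_I + q_I²). Setting ∂π_I/∂q_I = 0: 168 - 10q_I - 4(q_A) = 0.
Arcadia's profit: π_A = (210 - 4Q)q_A - (29q_A + q_A²). Setting ∂π_A/∂q_A = 0: 181 - 10q_A - 4(q_I) = 0.
Rearranging gives the reaction functions q_I = (168 - 4q_A)/10 and q_A = (181 - 4q_I)/10.
Substituting one into the other gives q_I = 239/21 and q_A = 569/42.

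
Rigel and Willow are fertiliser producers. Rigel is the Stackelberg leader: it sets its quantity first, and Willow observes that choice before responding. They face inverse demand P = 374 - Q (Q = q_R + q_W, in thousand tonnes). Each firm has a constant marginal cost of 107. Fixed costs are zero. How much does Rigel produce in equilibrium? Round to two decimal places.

133.50

The follower Willow best-responds to any q_R: π_W = (374 - Q)q_W - 107q_W.
Follower FOC: 267 - q_R - 2q_W = 0, so q_W(q_R) = (267 - q_R)/2.
Rigel substitutes q_W(q_R) into its own profit: π_R = q_R(374 - q_R - (267 - q_R)/2) - 107q_R = (481/2 - (1/2)q_R)q_R - 107q_R.
Leader FOC: 267/2 - q_R = 0, so q_R = 267/2.
Then q_W = (267 - 267/2)/2 = 267/4.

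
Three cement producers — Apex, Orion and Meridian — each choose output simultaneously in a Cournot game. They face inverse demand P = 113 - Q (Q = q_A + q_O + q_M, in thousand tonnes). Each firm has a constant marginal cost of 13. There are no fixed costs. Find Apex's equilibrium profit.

A representative firm's profit is π_i = q_i(113 - Q) - 13q_i.
Setting ∂π_i/∂q_i = 0 with rivals' quantities fixed: 100 - 2q_i - Σ_{j≠i} q_j = 0.
With identical firms every q_j equals q_i, so Σ_{j≠i} q_j = 2q_i and 100 = 4q_i, giving q_i = 25.
Price P = 113 - 75 = 38.
Apex's profit: (38 - 13)·25 = 625.

625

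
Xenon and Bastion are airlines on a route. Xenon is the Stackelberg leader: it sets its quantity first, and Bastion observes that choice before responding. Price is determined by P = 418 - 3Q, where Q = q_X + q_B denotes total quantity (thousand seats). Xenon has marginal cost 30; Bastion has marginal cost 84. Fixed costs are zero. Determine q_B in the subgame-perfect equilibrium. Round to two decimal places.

Solve by backward induction. Given q_X, the follower Bastion maximises π_B = (418 - 3q_X - 3q_B)q_B - 84q_B.
Follower FOC: 334 - 3q_X - 6q_B = 0, so q_B(q_X) = (334 - 3q_X)/6.
Xenon substitutes q_B(q_X) into its own profit: π_X = q_X(418 - 3q_X - (334 - 3q_X)/2) - 30q_X = (251 - (3/2)q_X)q_X - 30q_X.
The leader's first-order condition 221 - 3q_X = 0 yields q_X = 221/3.
Then q_B = (334 - 3·(221/3))/6 = 113/6.

18.83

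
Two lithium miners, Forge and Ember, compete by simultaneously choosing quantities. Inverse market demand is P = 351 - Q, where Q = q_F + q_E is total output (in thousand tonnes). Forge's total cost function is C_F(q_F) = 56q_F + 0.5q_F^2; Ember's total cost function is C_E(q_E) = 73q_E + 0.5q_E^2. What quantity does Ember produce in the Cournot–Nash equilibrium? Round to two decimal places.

67.38

Forge's profit: π_F = (351 - Q)q_F - (56q_F + (1/2)q_F²). Setting ∂π_F/∂q_F = 0: 295 - 3q_F - (q_E) = 0.
Ember's first-order condition: 278 - 3q_E - (q_F) = 0.
Rearranging gives the reaction functions q_F = (295 - q_E)/3 and q_E = (278 - q_F)/3.
Solving the pair: q_F = 607/8, q_E = 539/8.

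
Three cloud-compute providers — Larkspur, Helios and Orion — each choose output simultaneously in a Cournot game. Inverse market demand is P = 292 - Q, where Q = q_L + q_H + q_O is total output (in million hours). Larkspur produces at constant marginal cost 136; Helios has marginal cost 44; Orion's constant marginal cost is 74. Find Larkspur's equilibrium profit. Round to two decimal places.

Larkspur's profit: π_L = (292 - Q)q_L - (136q_L). Setting ∂π_L/∂q_L = 0: 156 - 2q_L - (q_H + q_O) = 0.
Helios's first-order condition: 248 - 2q_H - (q_L + q_O) = 0.
Orion's first-order condition: 218 - 2q_O - (q_L + q_H) = 0.
Summing all 3 equations gives 622 − 4Q = 0, hence Q = 311/2.
Back-substituting: q_L = (156 − 311/2) = 1/2, q_H = (248 − 311/2) = 185/2, q_O = (218 − 311/2) = 125/2.
Price P = 292 - 311/2 = 273/2.
Larkspur's profit: (273/2 - 136)·(1/2) = 1/4.

0.25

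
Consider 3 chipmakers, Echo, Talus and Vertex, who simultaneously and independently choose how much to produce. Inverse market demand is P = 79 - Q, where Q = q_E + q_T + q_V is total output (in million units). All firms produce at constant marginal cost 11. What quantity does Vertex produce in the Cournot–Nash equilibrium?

A representative firm's profit is π_i = q_i(79 - Q) - 11q_i.
Setting ∂π_i/∂q_i = 0 with rivals' quantities fixed: 68 - 2q_i - Σ_{j≠i} q_j = 0.
By symmetry each firm produces the same amount; substituting Σ_{j≠i} q_j = 2q_i yields q_i = 68/4 = 17.

17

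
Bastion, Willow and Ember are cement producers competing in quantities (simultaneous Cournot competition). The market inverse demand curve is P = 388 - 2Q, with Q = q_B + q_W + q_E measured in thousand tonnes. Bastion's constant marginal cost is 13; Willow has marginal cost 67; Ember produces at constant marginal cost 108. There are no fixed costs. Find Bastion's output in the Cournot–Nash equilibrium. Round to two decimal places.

65.50

Bastion's profit: π_B = (388 - 2Q)q_B - (13q_B). Setting ∂π_B/∂q_B = 0: 375 - 4q_B - 2(q_W + q_E) = 0.
Willow's profit: π_W = (388 - 2Q)q_W - (67q_W). Setting ∂π_W/∂q_W = 0: 321 - 4q_W - 2(q_B + q_E) = 0.
Ember's first-order condition: 280 - 4q_E - 2(q_B + q_W) = 0.
Adding the 3 conditions: 976 − 4Q − 4Q = 0, i.e. Q = 122.
Back-substituting: q_B = (375 − 244)/2 = 131/2, q_W = (321 − 244)/2 = 77/2, q_E = (280 − 244)/2 = 18.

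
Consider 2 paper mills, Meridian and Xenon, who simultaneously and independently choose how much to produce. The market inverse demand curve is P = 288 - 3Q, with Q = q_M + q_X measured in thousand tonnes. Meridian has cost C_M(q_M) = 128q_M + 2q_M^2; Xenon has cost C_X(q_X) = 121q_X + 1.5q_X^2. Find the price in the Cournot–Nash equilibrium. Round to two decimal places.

209.15

Meridian's profit: π_M = (288 - 3Q)q_M - (128q_M + 2q_M²). Setting ∂π_M/∂q_M = 0: 160 - 10q_M - 3(q_X) = 0.
Xenon's profit: π_X = (288 - 3Q)q_X - (121q_X + (3/2)q_X²). Setting ∂π_X/∂q_X = 0: 167 - 9q_X - 3(q_M) = 0.
Best responses: q_M = (160 - 3q_X)/10, q_X = (167 - 3q_M)/9.
Solving the pair: q_M = 313/27, q_X = 1190/81.
Total output Q = 26.2840, so price P = 288 - 3·26.2840 = 209.1481.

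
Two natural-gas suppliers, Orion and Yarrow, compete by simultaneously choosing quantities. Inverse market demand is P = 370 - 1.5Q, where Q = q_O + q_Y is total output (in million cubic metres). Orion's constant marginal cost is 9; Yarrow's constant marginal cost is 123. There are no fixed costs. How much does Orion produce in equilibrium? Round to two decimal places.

Orion's profit: π_O = (370 - 1.5Q)q_O - (9q_O). Setting ∂π_O/∂q_O = 0: 361 - 3q_O - (3/2)(q_Y) = 0.
Yarrow's first-order condition: 247 - 3q_Y - (3/2)(q_O) = 0.
So q_O = (361 - (3/2)q_Y)/3 and q_Y = (247 - (3/2)q_O)/3.
Solving the pair: q_O = 950/9, q_Y = 266/9.

105.56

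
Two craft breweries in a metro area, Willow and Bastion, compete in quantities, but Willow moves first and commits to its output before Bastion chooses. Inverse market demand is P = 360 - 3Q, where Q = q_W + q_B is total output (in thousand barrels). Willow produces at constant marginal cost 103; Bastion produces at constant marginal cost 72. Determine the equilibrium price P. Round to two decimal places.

Solve by backward induction. Given q_W, the follower Bastion maximises π_B = (360 - 3q_W - 3q_B)q_B - 72q_B.
Follower FOC: 288 - 3q_W - 6q_B = 0, so q_B(q_W) = (288 - 3q_W)/6.
Willow substitutes q_B(q_W) into its own profit: π_W = q_W(360 - 3q_W - (288 - 3q_W)/2) - 103q_W = (216 - (3/2)q_W)q_W - 103q_W.
Maximising: ∂π_W/∂q_W = 113 - 3q_W = 0, giving q_W = 113/3.
Then q_B = (288 - 3·(113/3))/6 = 175/6.
Total output Q = 401/6, so price P = 360 - 3·(401/6) = 319/2.

159.50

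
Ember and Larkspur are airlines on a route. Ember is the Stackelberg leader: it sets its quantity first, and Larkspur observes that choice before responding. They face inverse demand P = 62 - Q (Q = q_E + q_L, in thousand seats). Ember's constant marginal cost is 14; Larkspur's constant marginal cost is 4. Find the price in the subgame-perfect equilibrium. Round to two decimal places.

23.50

The follower Larkspur best-responds to any q_E: π_L = (62 - Q)q_L - 4q_L.
Follower FOC: 58 - q_E - 2q_L = 0, so q_L(q_E) = (58 - q_E)/2.
Ember substitutes q_L(q_E) into its own profit: π_E = q_E(62 - q_E - (58 - q_E)/2) - 14q_E = (33 - (1/2)q_E)q_E - 14q_E.
Maximising: ∂π_E/∂q_E = 19 - q_E = 0, giving q_E = 19.
Then q_L = (58 - 19)/2 = 39/2.
Total output Q = 77/2, so price P = 62 - 77/2 = 47/2.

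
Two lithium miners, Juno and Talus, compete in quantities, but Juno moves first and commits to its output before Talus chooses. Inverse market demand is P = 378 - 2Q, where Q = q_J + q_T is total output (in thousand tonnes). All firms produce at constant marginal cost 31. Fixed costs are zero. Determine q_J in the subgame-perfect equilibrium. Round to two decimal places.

The follower Talus best-responds to any q_J: π_T = (378 - 2Q)q_T - 31q_T.
Follower FOC: 347 - 2q_J - 4q_T = 0, so q_T(q_J) = (347 - 2q_J)/4.
Juno substitutes q_T(q_J) into its own profit: π_J = q_J(378 - 2q_J - (347 - 2q_J)/2) - 31q_J = (409/2 - q_J)q_J - 31q_J.
Leader FOC: 347/2 - 2q_J = 0, so q_J = 347/4.
Then q_T = (347 - 2·(347/4))/4 = 347/8.

86.75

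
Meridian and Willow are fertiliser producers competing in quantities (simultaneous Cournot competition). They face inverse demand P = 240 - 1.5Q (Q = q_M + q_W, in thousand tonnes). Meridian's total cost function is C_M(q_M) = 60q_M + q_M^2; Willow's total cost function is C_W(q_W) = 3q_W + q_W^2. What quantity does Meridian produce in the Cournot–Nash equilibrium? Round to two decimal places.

23.93

Meridian's profit: π_M = (240 - 1.5Q)q_M - (60q_M + q_M²). Setting ∂π_M/∂q_M = 0: 180 - 5q_M - (3/2)(q_W) = 0.
Willow's first-order condition: 237 - 5q_W - (3/2)(q_M) = 0.
So q_M = (180 - (3/2)q_W)/5 and q_W = (237 - (3/2)q_M)/5.
Substituting one into the other gives q_M = 23.9341 and q_W = 40.2198.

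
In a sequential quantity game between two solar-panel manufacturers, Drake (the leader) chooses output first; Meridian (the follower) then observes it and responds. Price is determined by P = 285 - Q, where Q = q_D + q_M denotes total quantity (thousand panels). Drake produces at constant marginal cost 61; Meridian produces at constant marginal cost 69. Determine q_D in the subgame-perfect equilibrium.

Solve by backward induction. Given q_D, the follower Meridian maximises π_M = (285 - q_D - q_M)q_M - 69q_M.
Follower FOC: 216 - q_D - 2q_M = 0, so q_M(q_D) = (216 - q_D)/2.
The leader anticipates this reaction. Substituting into P = 285 - Q gives P = 177 - (1/2)q_D, so π_D = (177 - (1/2)q_D)q_D - 61q_D.
Maximising: ∂π_D/∂q_D = 116 - q_D = 0, giving q_D = 116.
Then q_M = (216 - 116)/2 = 50.

116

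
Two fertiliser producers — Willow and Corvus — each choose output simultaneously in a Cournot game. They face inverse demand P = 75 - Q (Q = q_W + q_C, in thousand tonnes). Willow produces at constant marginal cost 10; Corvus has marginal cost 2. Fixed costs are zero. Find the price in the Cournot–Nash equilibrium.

29

Willow's profit: π_W = (75 - Q)q_W - (10q_W). Setting ∂π_W/∂q_W = 0: 65 - 2q_W - (q_C) = 0.
Corvus's first-order condition: 73 - 2q_C - (q_W) = 0.
Best responses: q_W = (65 - q_C)/2, q_C = (73 - q_W)/2.
Substituting one into the other gives q_W = 19 and q_C = 27.
Total output Q = 46, so price P = 75 - 46 = 29.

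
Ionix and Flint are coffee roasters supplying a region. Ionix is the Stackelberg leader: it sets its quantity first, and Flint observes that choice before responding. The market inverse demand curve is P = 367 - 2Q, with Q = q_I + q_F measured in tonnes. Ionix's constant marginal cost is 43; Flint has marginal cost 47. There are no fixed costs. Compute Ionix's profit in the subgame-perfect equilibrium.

The follower Flint best-responds to any q_I: π_F = (367 - 2Q)q_F - 47q_F.
Follower FOC: 320 - 2q_I - 4q_F = 0, so q_F(q_I) = (320 - 2q_I)/4.
The leader anticipates this reaction. Substituting into P = 367 - 2Q gives P = 207 - q_I, so π_I = (207 - q_I)q_I - 43q_I.
Leader FOC: 164 - 2q_I = 0, so q_I = 82.
Then q_F = (320 - 2·82)/4 = 39.
Price P = 367 - 2·121 = 125.
Ionix's profit: (125 - 43)·82 = 6724.

6724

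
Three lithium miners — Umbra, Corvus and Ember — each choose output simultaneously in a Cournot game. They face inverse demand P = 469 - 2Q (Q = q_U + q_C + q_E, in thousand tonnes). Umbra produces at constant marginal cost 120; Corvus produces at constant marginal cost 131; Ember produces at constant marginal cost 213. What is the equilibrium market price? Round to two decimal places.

233.25

Umbra's profit: π_U = (469 - 2Q)q_U - (120q_U). Setting ∂π_U/∂q_U = 0: 349 - 4q_U - 2(q_C + q_E) = 0.
Corvus's first-order condition: 338 - 4q_C - 2(q_U + q_E) = 0.
Ember's profit: π_E = (469 - 2Q)q_E - (213q_E). Setting ∂π_E/∂q_E = 0: 256 - 4q_E - 2(q_U + q_C) = 0.
Adding the 3 conditions: 943 − 4Q − 4Q = 0, i.e. Q = 943/8.
Back-substituting: q_U = (349 − 943/4)/2 = 453/8, q_C = (338 − 943/4)/2 = 409/8, q_E = (256 − 943/4)/2 = 81/8.
Total output Q = 943/8, so price P = 469 - 2·(943/8) = 933/4.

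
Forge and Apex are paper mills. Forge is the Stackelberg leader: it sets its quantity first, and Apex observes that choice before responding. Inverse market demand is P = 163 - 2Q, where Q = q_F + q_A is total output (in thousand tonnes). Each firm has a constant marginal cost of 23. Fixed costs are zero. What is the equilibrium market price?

The follower Apex best-responds to any q_F: π_A = (163 - 2Q)q_A - 23q_A.
∂π_A/∂q_A = 140 - 2q_F - 4q_A = 0 gives the reaction function q_A = (140 - 2q_F)/4.
Forge substitutes q_A(q_F) into its own profit: π_F = q_F(163 - 2q_F - (140 - 2q_F)/2) - 23q_F = (93 - q_F)q_F - 23q_F.
Maximising: ∂π_F/∂q_F = 70 - 2q_F = 0, giving q_F = 35.
Then q_A = (140 - 2·35)/4 = 35/2.
Total output Q = 105/2, so price P = 163 - 2·(105/2) = 58.

58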